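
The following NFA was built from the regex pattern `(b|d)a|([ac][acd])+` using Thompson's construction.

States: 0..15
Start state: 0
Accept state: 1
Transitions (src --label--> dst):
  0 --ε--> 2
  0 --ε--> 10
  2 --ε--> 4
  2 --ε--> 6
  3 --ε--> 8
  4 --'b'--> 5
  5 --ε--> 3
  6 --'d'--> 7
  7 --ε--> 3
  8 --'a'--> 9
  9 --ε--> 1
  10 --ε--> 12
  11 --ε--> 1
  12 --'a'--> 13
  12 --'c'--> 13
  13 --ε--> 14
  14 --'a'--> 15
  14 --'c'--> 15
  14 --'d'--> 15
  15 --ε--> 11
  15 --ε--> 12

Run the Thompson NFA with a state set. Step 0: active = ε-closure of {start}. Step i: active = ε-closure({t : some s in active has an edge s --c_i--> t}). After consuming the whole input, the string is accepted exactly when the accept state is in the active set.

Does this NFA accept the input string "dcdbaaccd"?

Answer: REJECT

Steps:
start: ε-closure({0}) = {0,2,4,6,10,12}
'd' @ 1: {3,7,8}
'c' @ 2: {}  — no active states
rest 'dbaaccd' ignored (set empty)
end set {} — state 1 not in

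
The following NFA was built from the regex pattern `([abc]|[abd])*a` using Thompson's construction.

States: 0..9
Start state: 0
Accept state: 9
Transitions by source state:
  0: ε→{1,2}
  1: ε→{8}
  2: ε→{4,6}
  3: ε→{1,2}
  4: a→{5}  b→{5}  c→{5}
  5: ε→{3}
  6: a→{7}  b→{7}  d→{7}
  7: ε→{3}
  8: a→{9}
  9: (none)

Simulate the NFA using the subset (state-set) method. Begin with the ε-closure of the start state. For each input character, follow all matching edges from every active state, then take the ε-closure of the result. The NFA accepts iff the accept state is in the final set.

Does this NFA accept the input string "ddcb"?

Answer: REJECT

Steps:
S₀ = ε-closure({0}) = {0,1,2,4,6,8}
'd' @ 1: {1,2,3,4,6,7,8}
'd' @ 2: {1,2,3,4,6,7,8}
'c' @ 3: {1,2,3,4,5,6,8}
'b' @ 4: {1,2,3,4,5,6,7,8}
end set {1,2,3,4,5,6,7,8} — state 9 not in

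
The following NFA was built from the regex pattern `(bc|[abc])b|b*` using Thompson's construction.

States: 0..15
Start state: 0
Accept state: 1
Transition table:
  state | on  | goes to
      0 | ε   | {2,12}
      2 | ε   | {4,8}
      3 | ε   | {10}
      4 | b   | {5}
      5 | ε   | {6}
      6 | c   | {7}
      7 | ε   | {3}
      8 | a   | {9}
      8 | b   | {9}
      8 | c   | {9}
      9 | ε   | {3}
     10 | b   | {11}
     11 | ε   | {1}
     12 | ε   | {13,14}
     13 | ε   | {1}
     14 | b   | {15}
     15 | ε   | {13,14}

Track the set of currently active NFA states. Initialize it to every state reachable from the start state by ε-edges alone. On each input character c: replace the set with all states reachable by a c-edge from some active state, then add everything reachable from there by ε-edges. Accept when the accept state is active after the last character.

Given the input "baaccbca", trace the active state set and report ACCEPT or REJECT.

initial (ε-close {0}): {0,1,2,4,8,12,13,14}
'b' @ 1: {1,3,5,6,9,10,13,14,15}  ✓accept
'a' @ 2: {}  — dead — no transitions
rest 'accbca' ignored (set empty)
end set {} — state 1 not in

Answer: REJECT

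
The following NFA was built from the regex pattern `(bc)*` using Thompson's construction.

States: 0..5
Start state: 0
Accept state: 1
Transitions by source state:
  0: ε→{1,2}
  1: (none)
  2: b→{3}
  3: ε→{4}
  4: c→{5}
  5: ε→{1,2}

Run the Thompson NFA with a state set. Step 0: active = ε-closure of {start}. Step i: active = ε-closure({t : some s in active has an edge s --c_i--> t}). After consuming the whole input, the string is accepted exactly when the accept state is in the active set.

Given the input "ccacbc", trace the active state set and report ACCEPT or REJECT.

start: ε-closure({0}) = {0,1,2}
'c' @ 1: {}  — no active states
rest 'cacbc' ignored (set empty)
final: {}; accept 1 not in set

Answer: REJECT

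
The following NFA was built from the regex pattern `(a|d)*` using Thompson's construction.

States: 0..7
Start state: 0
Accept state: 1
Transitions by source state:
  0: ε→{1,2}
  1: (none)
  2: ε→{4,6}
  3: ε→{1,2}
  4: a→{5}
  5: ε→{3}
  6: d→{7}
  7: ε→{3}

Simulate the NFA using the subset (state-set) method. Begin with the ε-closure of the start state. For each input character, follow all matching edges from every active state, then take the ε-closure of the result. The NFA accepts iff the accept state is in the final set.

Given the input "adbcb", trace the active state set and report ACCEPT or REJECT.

Answer: REJECT

Derivation:
initial (ε-close {0}): {0,1,2,4,6}
'a' @ 1: {1,2,3,4,5,6}  (accept∈set)
'd' @ 2: {1,2,3,4,6,7}  (accept∈set)
'b' @ 3: {}  — dead — no transitions
rest 'cb' ignored (set empty)
after full input: {}  (accept=1 not in)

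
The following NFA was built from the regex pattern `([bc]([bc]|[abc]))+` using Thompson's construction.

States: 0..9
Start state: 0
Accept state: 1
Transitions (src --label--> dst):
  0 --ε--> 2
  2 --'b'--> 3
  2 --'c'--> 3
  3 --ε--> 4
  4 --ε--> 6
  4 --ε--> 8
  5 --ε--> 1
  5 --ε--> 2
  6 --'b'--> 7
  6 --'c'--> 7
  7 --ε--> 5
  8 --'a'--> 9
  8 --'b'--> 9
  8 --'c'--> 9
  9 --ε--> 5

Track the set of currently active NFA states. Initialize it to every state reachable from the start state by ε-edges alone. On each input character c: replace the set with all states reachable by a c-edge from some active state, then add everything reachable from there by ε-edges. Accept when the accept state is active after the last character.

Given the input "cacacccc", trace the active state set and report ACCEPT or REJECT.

Answer: ACCEPT

Steps:
S₀ = ε-closure({0}) = {0,2}
'c' @ 1: {3,4,6,8}
'a' @ 2: {1,2,5,9}  (accept∈set)
'c' @ 3: {3,4,6,8}
'a' @ 4: {1,2,5,9}  (accept∈set)
'c' @ 5: {3,4,6,8}
'c' @ 6: {1,2,5,7,9}  (accept∈set)
'c' @ 7: {3,4,6,8}
'c' @ 8: {1,2,5,7,9}  (accept∈set)
after full input: {1,2,5,7,9}  (accept=1 in)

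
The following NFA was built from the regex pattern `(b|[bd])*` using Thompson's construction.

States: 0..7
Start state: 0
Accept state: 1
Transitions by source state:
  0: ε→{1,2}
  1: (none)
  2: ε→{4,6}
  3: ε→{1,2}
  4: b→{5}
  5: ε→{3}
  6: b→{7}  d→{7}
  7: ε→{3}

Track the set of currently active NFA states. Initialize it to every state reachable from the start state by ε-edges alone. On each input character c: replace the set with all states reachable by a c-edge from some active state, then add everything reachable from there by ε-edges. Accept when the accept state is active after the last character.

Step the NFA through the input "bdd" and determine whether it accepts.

Answer: ACCEPT

Steps:
initial (ε-close {0}): {0,1,2,4,6}
'b' @ 1: {1,2,3,4,5,6,7}  ✓accept
'd' @ 2: {1,2,3,4,6,7}  ✓accept
'd' @ 3: {1,2,3,4,6,7}  ✓accept
final: {1,2,3,4,6,7}; accept 1 in set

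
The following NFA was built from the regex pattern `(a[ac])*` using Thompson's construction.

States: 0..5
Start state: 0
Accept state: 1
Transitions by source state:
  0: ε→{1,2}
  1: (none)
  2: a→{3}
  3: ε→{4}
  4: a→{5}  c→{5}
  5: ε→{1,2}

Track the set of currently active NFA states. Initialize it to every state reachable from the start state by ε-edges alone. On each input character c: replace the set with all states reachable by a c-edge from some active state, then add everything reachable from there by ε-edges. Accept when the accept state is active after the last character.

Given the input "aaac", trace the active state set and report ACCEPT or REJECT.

Answer: ACCEPT

Trace:
start: ε-closure({0}) = {0,1,2}
'a' @ 1: {3,4}
'a' @ 2: {1,2,5}  [accepting]
'a' @ 3: {3,4}
'c' @ 4: {1,2,5}  [accepting]
end set {1,2,5} — state 1 in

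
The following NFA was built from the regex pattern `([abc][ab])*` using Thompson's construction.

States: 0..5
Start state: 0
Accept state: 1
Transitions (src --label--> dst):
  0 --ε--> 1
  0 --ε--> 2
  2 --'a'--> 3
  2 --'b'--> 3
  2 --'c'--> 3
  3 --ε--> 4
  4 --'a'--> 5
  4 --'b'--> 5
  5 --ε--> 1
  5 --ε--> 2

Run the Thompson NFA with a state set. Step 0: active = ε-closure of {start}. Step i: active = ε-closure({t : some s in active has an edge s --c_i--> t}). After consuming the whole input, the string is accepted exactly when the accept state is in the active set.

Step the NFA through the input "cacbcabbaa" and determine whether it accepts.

Answer: ACCEPT

Steps:
start: ε-closure({0}) = {0,1,2}
'c' @ 1: {3,4}
'a' @ 2: {1,2,5}  ✓accept
'c' @ 3: {3,4}
'b' @ 4: {1,2,5}  ✓accept
'c' @ 5: {3,4}
'a' @ 6: {1,2,5}  ✓accept
'b' @ 7: {3,4}
'b' @ 8: {1,2,5}  ✓accept
'a' @ 9: {3,4}
'a' @ 10: {1,2,5}  ✓accept
final: {1,2,5}; accept 1 in set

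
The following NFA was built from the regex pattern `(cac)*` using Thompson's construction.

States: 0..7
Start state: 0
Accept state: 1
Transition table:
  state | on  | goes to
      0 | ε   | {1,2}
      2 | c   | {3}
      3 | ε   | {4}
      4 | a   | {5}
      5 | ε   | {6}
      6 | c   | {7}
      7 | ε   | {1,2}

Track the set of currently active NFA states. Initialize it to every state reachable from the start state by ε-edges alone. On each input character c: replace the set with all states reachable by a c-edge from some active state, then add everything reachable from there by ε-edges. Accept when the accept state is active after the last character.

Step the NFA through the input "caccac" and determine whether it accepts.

start: ε-closure({0}) = {0,1,2}
'c' @ 1: {3,4}
'a' @ 2: {5,6}
'c' @ 3: {1,2,7}  ✓accept
'c' @ 4: {3,4}
'a' @ 5: {5,6}
'c' @ 6: {1,2,7}  ✓accept
end set {1,2,7} — state 1 in

Answer: ACCEPT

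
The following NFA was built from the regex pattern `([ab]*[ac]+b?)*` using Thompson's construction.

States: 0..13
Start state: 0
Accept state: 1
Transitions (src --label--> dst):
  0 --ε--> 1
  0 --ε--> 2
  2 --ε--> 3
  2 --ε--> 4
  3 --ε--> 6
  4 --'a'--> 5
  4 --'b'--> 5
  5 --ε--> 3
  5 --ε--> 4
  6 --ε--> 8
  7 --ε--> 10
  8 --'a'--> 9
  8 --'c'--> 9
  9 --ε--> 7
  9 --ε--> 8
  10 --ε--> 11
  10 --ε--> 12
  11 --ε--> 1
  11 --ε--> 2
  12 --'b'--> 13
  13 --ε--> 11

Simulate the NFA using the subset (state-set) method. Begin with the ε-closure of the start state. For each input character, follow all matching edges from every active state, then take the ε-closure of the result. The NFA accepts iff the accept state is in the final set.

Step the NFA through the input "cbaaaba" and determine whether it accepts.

initial (ε-close {0}): {0,1,2,3,4,6,8}
'c' @ 1: {1,2,3,4,6,7,8,9,10,11,12}  ✓accept
'b' @ 2: {1,2,3,4,5,6,8,11,13}  ✓accept
'a' @ 3: {1,2,3,4,5,6,7,8,9,10,11,12}  ✓accept
'a' @ 4: {1,2,3,4,5,6,7,8,9,10,11,12}  ✓accept
'a' @ 5: {1,2,3,4,5,6,7,8,9,10,11,12}  ✓accept
'b' @ 6: {1,2,3,4,5,6,8,11,13}  ✓accept
'a' @ 7: {1,2,3,4,5,6,7,8,9,10,11,12}  ✓accept
end set {1,2,3,4,5,6,7,8,9,10,11,12} — state 1 in

Answer: ACCEPT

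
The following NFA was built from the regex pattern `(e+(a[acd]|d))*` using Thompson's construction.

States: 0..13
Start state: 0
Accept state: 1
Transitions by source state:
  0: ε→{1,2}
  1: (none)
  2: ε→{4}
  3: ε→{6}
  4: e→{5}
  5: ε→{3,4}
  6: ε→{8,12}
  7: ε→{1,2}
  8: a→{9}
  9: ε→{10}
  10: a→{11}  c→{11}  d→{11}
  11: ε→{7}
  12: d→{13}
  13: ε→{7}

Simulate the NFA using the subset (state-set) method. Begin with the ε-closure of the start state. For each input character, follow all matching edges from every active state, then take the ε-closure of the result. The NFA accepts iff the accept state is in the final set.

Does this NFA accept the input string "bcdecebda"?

Answer: REJECT

Steps:
initial (ε-close {0}): {0,1,2,4}
'b' @ 1: {}  — state set empty
rest 'cdecebda' ignored (set empty)
after full input: {}  (accept=1 not in)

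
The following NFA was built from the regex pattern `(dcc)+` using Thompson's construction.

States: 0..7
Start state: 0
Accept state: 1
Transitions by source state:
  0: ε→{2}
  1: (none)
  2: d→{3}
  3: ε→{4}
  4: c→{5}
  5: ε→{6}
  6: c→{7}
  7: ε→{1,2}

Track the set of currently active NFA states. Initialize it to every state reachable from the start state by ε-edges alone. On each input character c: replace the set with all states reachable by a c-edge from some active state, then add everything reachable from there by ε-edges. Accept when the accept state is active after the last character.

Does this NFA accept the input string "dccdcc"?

Answer: ACCEPT

Steps:
S₀ = ε-closure({0}) = {0,2}
'd' @ 1: {3,4}
'c' @ 2: {5,6}
'c' @ 3: {1,2,7}  (accept∈set)
'd' @ 4: {3,4}
'c' @ 5: {5,6}
'c' @ 6: {1,2,7}  (accept∈set)
after full input: {1,2,7}  (accept=1 in)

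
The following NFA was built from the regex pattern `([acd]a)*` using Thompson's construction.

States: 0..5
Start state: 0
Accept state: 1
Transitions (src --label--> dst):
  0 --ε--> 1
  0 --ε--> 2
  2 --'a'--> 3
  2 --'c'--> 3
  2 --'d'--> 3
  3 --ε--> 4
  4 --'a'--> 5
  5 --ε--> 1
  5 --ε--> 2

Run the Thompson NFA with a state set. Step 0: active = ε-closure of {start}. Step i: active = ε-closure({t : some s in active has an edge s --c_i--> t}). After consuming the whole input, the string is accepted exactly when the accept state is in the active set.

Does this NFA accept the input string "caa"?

start: ε-closure({0}) = {0,1,2}
'c' @ 1: {3,4}
'a' @ 2: {1,2,5}  (accept∈set)
'a' @ 3: {3,4}
end set {3,4} — state 1 not in

Answer: REJECT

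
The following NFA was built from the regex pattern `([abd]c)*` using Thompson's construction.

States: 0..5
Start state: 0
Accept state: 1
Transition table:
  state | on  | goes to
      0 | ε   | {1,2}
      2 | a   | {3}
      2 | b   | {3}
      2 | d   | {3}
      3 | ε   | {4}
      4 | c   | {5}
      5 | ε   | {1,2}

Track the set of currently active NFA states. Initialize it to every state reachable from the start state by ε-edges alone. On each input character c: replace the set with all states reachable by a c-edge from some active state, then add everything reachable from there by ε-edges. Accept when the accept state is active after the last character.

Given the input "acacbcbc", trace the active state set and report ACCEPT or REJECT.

Answer: ACCEPT

Steps:
S₀ = ε-closure({0}) = {0,1,2}
'a' @ 1: {3,4}
'c' @ 2: {1,2,5}  (accept∈set)
'a' @ 3: {3,4}
'c' @ 4: {1,2,5}  (accept∈set)
'b' @ 5: {3,4}
'c' @ 6: {1,2,5}  (accept∈set)
'b' @ 7: {3,4}
'c' @ 8: {1,2,5}  (accept∈set)
after full input: {1,2,5}  (accept=1 in)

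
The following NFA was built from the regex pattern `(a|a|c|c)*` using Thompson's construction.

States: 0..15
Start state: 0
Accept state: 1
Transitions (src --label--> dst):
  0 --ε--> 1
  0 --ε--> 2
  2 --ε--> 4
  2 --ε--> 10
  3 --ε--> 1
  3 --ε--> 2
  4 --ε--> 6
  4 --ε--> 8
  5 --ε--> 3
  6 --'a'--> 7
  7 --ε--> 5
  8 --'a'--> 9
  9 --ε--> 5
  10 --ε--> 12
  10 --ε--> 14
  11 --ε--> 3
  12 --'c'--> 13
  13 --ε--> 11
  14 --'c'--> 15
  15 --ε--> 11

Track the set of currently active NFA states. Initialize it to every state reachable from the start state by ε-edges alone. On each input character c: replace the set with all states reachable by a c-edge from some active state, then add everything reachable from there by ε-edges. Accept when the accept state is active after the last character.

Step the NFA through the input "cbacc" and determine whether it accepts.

Answer: REJECT

Trace:
initial (ε-close {0}): {0,1,2,4,6,8,10,12,14}
'c' @ 1: {1,2,3,4,6,8,10,11,12,13,14,15}  (accept∈set)
'b' @ 2: {}  — no active states
rest 'acc' ignored (set empty)
final: {}; accept 1 not in set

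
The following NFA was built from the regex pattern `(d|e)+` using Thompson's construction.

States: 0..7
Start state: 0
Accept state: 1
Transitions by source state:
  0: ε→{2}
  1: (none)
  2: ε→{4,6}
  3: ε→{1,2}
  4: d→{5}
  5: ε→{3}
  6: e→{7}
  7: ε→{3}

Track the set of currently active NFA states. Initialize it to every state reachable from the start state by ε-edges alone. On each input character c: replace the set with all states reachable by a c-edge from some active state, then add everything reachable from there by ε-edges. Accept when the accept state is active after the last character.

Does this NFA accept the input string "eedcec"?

initial (ε-close {0}): {0,2,4,6}
'e' @ 1: {1,2,3,4,6,7}  ✓accept
'e' @ 2: {1,2,3,4,6,7}  ✓accept
'd' @ 3: {1,2,3,4,5,6}  ✓accept
'c' @ 4: {}  — dead — no transitions
rest 'ec' ignored (set empty)
end set {} — state 1 not in

Answer: REJECT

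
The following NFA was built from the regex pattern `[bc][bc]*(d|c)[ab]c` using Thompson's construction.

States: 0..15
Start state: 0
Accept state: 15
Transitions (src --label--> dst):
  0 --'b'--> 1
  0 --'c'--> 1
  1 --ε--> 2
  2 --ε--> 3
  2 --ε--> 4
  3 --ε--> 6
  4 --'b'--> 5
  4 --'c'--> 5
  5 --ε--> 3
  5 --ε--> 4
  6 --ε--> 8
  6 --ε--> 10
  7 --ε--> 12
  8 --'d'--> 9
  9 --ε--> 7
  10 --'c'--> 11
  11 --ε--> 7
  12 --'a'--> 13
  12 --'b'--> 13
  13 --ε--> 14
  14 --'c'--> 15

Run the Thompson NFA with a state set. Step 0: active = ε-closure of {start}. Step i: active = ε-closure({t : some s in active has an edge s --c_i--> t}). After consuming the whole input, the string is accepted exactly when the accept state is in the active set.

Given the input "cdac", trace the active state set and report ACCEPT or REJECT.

initial (ε-close {0}): {0}
'c' @ 1: {1,2,3,4,6,8,10}
'd' @ 2: {7,9,12}
'a' @ 3: {13,14}
'c' @ 4: {15}  (accept∈set)
final: {15}; accept 15 in set

Answer: ACCEPT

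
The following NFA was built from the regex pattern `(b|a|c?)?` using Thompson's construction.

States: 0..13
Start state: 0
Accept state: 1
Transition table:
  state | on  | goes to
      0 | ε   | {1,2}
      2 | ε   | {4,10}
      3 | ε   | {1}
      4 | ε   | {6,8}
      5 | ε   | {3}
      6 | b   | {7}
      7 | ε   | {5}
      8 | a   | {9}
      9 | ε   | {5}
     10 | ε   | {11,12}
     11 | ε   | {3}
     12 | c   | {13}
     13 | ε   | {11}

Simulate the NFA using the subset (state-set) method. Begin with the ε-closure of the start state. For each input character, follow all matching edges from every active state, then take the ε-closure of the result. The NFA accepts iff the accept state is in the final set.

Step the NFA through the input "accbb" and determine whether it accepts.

start: ε-closure({0}) = {0,1,2,3,4,6,8,10,11,12}
'a' @ 1: {1,3,5,9}  (accept∈set)
'c' @ 2: {}  — no active states
rest 'cbb' ignored (set empty)
final: {}; accept 1 not in set

Answer: REJECT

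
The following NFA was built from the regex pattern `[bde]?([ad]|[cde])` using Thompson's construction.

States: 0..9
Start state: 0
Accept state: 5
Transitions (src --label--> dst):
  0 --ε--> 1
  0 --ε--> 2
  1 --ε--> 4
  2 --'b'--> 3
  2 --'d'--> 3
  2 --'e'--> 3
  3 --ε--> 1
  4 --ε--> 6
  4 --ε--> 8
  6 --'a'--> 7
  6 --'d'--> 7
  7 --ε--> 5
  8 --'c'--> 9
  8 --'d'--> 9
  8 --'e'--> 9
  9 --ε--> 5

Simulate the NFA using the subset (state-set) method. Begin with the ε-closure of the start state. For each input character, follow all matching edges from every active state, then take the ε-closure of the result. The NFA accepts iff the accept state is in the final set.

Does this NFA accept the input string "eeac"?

start: ε-closure({0}) = {0,1,2,4,6,8}
'e' @ 1: {1,3,4,5,6,8,9}  ✓accept
'e' @ 2: {5,9}  ✓accept
'a' @ 3: {}  — dead — no transitions
rest 'c' ignored (set empty)
final: {}; accept 5 not in set

Answer: REJECT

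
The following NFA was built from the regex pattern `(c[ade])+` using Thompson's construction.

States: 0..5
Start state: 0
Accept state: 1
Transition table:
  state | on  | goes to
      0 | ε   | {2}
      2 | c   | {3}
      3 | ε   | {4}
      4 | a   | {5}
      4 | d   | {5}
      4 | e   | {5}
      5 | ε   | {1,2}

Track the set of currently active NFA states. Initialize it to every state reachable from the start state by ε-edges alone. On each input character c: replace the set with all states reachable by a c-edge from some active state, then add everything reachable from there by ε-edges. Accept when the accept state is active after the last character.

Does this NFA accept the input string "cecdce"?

Answer: ACCEPT

Derivation:
S₀ = ε-closure({0}) = {0,2}
'c' @ 1: {3,4}
'e' @ 2: {1,2,5}  [accepting]
'c' @ 3: {3,4}
'd' @ 4: {1,2,5}  [accepting]
'c' @ 5: {3,4}
'e' @ 6: {1,2,5}  [accepting]
final: {1,2,5}; accept 1 in set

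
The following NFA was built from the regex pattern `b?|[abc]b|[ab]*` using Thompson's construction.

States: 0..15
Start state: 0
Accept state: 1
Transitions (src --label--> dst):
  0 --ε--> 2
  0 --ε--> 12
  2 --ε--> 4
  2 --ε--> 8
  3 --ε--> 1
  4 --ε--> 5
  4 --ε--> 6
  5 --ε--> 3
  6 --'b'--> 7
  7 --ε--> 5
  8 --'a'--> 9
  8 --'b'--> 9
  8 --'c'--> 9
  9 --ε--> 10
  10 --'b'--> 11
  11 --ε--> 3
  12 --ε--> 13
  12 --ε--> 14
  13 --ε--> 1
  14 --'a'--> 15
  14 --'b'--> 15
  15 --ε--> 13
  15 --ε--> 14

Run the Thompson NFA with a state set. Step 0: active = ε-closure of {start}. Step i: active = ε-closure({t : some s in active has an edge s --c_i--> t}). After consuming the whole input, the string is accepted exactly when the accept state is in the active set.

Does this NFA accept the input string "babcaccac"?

Answer: REJECT

Steps:
S₀ = ε-closure({0}) = {0,1,2,3,4,5,6,8,12,13,14}
'b' @ 1: {1,3,5,7,9,10,13,14,15}  [accepting]
'a' @ 2: {1,13,14,15}  [accepting]
'b' @ 3: {1,13,14,15}  [accepting]
'c' @ 4: {}  — dead — no transitions
rest 'accac' ignored (set empty)
final: {}; accept 1 not in set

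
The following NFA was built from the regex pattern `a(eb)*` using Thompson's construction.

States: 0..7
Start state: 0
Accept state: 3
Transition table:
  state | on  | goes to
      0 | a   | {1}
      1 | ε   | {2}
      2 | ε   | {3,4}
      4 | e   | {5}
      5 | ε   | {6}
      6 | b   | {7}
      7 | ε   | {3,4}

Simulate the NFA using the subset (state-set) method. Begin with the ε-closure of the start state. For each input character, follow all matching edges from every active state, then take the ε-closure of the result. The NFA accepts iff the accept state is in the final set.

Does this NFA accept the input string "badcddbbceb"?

Answer: REJECT

Trace:
start: ε-closure({0}) = {0}
'b' @ 1: {}  — state set empty
rest 'adcddbbceb' ignored (set empty)
after full input: {}  (accept=3 not in)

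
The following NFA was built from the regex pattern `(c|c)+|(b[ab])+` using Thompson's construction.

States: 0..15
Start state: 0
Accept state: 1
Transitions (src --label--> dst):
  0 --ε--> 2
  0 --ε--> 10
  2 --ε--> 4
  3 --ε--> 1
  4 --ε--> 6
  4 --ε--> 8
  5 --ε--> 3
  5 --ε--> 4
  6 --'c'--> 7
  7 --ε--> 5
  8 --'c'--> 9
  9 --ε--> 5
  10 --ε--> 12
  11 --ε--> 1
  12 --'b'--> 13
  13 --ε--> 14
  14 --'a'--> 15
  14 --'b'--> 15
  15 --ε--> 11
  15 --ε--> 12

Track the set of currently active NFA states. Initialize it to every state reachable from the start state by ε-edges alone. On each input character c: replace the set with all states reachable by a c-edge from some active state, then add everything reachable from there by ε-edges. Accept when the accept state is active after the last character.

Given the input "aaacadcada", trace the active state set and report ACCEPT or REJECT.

initial (ε-close {0}): {0,2,4,6,8,10,12}
'a' @ 1: {}  — dead — no transitions
rest 'aacadcada' ignored (set empty)
after full input: {}  (accept=1 not in)

Answer: REJECT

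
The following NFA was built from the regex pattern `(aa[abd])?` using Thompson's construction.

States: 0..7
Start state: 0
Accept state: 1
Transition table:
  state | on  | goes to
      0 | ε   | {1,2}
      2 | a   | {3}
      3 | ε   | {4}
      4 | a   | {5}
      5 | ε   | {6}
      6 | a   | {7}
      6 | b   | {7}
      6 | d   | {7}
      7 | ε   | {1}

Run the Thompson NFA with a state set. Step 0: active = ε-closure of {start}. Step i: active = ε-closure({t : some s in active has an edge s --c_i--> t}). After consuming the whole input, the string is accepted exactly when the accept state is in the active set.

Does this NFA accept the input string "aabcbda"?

Answer: REJECT

Derivation:
initial (ε-close {0}): {0,1,2}
'a' @ 1: {3,4}
'a' @ 2: {5,6}
'b' @ 3: {1,7}  [accepting]
'c' @ 4: {}  — no active states
rest 'bda' ignored (set empty)
after full input: {}  (accept=1 not in)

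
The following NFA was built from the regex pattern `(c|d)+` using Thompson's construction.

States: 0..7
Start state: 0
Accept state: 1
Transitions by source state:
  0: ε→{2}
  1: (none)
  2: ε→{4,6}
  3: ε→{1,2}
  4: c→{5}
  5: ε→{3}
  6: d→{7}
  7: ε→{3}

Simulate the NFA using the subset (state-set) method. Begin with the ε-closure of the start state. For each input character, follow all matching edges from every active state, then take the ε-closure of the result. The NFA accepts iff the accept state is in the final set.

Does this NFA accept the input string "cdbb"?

start: ε-closure({0}) = {0,2,4,6}
'c' @ 1: {1,2,3,4,5,6}  (accept∈set)
'd' @ 2: {1,2,3,4,6,7}  (accept∈set)
'b' @ 3: {}  — no active states
rest 'b' ignored (set empty)
end set {} — state 1 not in

Answer: REJECT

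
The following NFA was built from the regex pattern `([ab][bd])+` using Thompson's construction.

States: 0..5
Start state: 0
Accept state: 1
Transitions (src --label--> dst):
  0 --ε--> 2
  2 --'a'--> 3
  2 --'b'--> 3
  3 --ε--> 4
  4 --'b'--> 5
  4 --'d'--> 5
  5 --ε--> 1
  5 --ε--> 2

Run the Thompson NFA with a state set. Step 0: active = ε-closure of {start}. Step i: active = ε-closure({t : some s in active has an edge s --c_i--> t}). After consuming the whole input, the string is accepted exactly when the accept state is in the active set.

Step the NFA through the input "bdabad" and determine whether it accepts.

start: ε-closure({0}) = {0,2}
'b' @ 1: {3,4}
'd' @ 2: {1,2,5}  (accept∈set)
'a' @ 3: {3,4}
'b' @ 4: {1,2,5}  (accept∈set)
'a' @ 5: {3,4}
'd' @ 6: {1,2,5}  (accept∈set)
final: {1,2,5}; accept 1 in set

Answer: ACCEPT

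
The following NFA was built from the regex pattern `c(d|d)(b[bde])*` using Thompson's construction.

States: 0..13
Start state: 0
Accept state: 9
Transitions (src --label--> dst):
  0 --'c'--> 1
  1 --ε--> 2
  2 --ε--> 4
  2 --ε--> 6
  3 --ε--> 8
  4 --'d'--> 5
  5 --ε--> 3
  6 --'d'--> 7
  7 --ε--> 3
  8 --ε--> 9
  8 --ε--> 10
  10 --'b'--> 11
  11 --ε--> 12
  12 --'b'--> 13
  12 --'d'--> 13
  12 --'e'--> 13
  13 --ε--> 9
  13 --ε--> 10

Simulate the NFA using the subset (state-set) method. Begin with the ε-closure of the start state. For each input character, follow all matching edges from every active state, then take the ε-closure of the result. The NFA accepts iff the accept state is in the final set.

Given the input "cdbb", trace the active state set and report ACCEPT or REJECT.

Answer: ACCEPT

Steps:
S₀ = ε-closure({0}) = {0}
'c' @ 1: {1,2,4,6}
'd' @ 2: {3,5,7,8,9,10}  [accepting]
'b' @ 3: {11,12}
'b' @ 4: {9,10,13}  [accepting]
after full input: {9,10,13}  (accept=9 in)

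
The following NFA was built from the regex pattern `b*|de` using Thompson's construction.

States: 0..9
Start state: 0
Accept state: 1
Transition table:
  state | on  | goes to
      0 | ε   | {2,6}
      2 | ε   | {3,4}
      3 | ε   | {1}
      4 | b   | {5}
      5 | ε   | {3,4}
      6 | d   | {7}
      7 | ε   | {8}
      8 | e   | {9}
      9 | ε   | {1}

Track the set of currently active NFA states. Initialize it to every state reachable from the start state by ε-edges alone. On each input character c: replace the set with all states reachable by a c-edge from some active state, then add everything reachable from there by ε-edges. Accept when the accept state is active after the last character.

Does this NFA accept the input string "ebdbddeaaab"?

Answer: REJECT

Derivation:
initial (ε-close {0}): {0,1,2,3,4,6}
'e' @ 1: {}  — state set empty
rest 'bdbddeaaab' ignored (set empty)
end set {} — state 1 not in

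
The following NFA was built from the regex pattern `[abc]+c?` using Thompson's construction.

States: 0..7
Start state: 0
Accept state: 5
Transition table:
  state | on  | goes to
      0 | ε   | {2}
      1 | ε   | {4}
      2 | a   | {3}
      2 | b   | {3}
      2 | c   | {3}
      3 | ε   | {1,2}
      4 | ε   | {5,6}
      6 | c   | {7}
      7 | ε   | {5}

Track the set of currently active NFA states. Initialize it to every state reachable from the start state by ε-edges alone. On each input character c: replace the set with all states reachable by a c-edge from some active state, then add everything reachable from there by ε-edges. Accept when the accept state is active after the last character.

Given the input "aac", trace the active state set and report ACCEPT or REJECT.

initial (ε-close {0}): {0,2}
'a' @ 1: {1,2,3,4,5,6}  [accepting]
'a' @ 2: {1,2,3,4,5,6}  [accepting]
'c' @ 3: {1,2,3,4,5,6,7}  [accepting]
final: {1,2,3,4,5,6,7}; accept 5 in set

Answer: ACCEPT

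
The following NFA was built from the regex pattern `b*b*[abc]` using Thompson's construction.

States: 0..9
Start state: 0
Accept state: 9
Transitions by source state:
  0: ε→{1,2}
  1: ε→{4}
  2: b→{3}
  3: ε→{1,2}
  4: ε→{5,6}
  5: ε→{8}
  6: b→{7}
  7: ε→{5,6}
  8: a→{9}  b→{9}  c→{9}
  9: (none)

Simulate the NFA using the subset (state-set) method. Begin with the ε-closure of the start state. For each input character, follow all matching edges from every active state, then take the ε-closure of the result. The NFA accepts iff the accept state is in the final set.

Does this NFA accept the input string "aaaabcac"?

Answer: REJECT

Trace:
initial (ε-close {0}): {0,1,2,4,5,6,8}
'a' @ 1: {9}  ✓accept
'a' @ 2: {}  — no active states
rest 'aabcac' ignored (set empty)
final: {}; accept 9 not in set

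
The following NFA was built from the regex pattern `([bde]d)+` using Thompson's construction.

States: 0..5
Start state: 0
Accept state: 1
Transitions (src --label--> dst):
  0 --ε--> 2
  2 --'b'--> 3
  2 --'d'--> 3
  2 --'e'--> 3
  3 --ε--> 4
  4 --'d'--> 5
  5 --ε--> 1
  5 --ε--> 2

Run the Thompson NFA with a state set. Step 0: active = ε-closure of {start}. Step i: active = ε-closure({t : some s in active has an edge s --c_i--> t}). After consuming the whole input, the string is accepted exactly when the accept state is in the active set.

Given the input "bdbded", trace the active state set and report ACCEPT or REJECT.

initial (ε-close {0}): {0,2}
'b' @ 1: {3,4}
'd' @ 2: {1,2,5}  ✓accept
'b' @ 3: {3,4}
'd' @ 4: {1,2,5}  ✓accept
'e' @ 5: {3,4}
'd' @ 6: {1,2,5}  ✓accept
after full input: {1,2,5}  (accept=1 in)

Answer: ACCEPT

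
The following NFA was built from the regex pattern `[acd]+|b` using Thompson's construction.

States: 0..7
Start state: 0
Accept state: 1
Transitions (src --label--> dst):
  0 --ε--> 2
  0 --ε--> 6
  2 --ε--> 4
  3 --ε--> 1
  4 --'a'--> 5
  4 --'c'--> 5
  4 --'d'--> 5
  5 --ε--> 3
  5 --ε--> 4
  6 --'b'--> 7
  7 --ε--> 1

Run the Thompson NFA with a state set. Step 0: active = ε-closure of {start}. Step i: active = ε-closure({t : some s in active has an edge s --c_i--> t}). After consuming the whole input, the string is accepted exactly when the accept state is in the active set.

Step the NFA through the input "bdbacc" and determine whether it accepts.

Answer: REJECT

Steps:
initial (ε-close {0}): {0,2,4,6}
'b' @ 1: {1,7}  ✓accept
'd' @ 2: {}  — state set empty
rest 'bacc' ignored (set empty)
final: {}; accept 1 not in set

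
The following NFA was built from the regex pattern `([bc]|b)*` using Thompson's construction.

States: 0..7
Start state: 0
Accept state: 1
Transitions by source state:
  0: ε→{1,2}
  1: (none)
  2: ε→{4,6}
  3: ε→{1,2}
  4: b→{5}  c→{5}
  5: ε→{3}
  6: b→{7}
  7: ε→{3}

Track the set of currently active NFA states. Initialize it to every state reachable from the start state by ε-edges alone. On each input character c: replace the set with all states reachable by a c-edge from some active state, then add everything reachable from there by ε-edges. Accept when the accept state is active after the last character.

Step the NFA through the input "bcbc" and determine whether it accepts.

Answer: ACCEPT

Derivation:
initial (ε-close {0}): {0,1,2,4,6}
'b' @ 1: {1,2,3,4,5,6,7}  ✓accept
'c' @ 2: {1,2,3,4,5,6}  ✓accept
'b' @ 3: {1,2,3,4,5,6,7}  ✓accept
'c' @ 4: {1,2,3,4,5,6}  ✓accept
final: {1,2,3,4,5,6}; accept 1 in set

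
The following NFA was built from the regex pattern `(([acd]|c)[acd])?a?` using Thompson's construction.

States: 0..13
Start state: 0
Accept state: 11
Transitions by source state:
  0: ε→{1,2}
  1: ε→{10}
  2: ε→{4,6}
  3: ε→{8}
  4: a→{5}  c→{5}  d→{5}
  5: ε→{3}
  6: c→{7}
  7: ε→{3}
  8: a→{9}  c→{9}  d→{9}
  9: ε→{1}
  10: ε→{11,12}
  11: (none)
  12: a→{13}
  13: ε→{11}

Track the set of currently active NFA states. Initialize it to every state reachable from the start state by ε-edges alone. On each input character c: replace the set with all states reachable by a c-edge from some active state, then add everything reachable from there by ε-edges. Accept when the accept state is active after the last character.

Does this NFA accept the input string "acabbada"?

Answer: REJECT

Trace:
S₀ = ε-closure({0}) = {0,1,2,4,6,10,11,12}
'a' @ 1: {3,5,8,11,13}  (accept∈set)
'c' @ 2: {1,9,10,11,12}  (accept∈set)
'a' @ 3: {11,13}  (accept∈set)
'b' @ 4: {}  — state set empty
rest 'bada' ignored (set empty)
after full input: {}  (accept=11 not in)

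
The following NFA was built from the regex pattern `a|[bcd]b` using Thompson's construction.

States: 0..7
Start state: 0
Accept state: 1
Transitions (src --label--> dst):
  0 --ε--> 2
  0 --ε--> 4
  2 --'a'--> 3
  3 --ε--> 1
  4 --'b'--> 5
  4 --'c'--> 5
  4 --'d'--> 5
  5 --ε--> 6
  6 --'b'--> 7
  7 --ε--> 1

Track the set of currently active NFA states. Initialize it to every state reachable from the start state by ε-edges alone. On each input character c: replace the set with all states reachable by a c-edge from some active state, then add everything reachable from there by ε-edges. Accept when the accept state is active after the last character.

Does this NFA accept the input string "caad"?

initial (ε-close {0}): {0,2,4}
'c' @ 1: {5,6}
'a' @ 2: {}  — dead — no transitions
rest 'ad' ignored (set empty)
final: {}; accept 1 not in set

Answer: REJECT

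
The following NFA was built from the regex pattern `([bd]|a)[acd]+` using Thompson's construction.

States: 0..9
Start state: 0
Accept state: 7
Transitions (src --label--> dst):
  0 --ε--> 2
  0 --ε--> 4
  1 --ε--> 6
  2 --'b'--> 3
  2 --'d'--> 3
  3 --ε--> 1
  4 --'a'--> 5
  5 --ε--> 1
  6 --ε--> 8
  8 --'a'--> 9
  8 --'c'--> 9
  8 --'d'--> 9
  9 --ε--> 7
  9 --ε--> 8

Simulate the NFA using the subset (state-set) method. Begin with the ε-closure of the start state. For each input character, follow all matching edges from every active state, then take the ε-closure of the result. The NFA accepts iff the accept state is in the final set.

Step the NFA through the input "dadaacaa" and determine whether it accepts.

start: ε-closure({0}) = {0,2,4}
'd' @ 1: {1,3,6,8}
'a' @ 2: {7,8,9}  [accepting]
'd' @ 3: {7,8,9}  [accepting]
'a' @ 4: {7,8,9}  [accepting]
'a' @ 5: {7,8,9}  [accepting]
'c' @ 6: {7,8,9}  [accepting]
'a' @ 7: {7,8,9}  [accepting]
'a' @ 8: {7,8,9}  [accepting]
after full input: {7,8,9}  (accept=7 in)

Answer: ACCEPT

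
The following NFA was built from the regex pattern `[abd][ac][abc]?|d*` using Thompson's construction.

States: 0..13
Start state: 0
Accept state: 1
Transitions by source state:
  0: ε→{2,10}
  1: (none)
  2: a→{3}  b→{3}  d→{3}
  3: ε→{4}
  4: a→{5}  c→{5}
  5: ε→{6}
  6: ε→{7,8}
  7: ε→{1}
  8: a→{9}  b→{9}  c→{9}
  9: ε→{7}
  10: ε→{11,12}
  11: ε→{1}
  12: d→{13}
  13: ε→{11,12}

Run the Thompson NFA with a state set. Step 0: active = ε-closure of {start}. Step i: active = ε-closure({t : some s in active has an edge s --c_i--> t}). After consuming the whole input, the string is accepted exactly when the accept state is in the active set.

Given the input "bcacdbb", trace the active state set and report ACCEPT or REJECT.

Answer: REJECT

Steps:
start: ε-closure({0}) = {0,1,2,10,11,12}
'b' @ 1: {3,4}
'c' @ 2: {1,5,6,7,8}  (accept∈set)
'a' @ 3: {1,7,9}  (accept∈set)
'c' @ 4: {}  — state set empty
rest 'dbb' ignored (set empty)
after full input: {}  (accept=1 not in)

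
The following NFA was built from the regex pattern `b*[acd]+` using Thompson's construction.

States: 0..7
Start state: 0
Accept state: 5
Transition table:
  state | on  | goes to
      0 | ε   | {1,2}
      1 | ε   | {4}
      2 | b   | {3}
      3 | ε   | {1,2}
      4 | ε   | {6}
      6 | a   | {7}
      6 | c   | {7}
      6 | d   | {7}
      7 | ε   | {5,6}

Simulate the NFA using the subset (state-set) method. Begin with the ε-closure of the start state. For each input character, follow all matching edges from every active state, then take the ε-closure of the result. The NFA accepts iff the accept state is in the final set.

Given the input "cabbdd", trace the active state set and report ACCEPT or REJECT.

Answer: REJECT

Steps:
initial (ε-close {0}): {0,1,2,4,6}
'c' @ 1: {5,6,7}  ✓accept
'a' @ 2: {5,6,7}  ✓accept
'b' @ 3: {}  — dead — no transitions
rest 'bdd' ignored (set empty)
final: {}; accept 5 not in set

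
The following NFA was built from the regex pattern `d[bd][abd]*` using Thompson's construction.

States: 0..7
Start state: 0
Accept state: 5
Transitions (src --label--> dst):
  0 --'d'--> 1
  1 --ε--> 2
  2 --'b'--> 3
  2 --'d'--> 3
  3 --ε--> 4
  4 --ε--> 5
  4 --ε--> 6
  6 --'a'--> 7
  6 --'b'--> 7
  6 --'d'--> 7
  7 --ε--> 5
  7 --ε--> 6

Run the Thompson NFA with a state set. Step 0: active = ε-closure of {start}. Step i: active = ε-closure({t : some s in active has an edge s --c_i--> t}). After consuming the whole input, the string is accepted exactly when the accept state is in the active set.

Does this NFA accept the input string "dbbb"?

Answer: ACCEPT

Derivation:
start: ε-closure({0}) = {0}
'd' @ 1: {1,2}
'b' @ 2: {3,4,5,6}  (accept∈set)
'b' @ 3: {5,6,7}  (accept∈set)
'b' @ 4: {5,6,7}  (accept∈set)
final: {5,6,7}; accept 5 in set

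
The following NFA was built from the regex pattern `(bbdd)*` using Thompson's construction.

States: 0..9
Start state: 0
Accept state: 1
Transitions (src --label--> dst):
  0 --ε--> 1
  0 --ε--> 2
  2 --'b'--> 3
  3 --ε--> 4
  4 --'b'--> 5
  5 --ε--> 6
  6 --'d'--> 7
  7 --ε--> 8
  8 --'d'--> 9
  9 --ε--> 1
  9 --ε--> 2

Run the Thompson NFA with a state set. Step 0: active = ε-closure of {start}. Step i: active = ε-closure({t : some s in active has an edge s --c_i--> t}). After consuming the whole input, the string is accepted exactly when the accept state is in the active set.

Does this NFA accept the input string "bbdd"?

Answer: ACCEPT

Derivation:
initial (ε-close {0}): {0,1,2}
'b' @ 1: {3,4}
'b' @ 2: {5,6}
'd' @ 3: {7,8}
'd' @ 4: {1,2,9}  (accept∈set)
end set {1,2,9} — state 1 in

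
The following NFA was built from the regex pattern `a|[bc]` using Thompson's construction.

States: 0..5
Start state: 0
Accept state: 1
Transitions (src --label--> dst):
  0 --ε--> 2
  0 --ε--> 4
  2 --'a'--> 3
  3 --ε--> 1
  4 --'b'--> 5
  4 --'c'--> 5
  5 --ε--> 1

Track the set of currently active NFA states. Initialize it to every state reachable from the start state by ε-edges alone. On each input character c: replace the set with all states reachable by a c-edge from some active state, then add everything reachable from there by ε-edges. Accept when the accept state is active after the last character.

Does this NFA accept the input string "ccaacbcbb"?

Answer: REJECT

Trace:
initial (ε-close {0}): {0,2,4}
'c' @ 1: {1,5}  [accepting]
'c' @ 2: {}  — state set empty
rest 'aacbcbb' ignored (set empty)
final: {}; accept 1 not in set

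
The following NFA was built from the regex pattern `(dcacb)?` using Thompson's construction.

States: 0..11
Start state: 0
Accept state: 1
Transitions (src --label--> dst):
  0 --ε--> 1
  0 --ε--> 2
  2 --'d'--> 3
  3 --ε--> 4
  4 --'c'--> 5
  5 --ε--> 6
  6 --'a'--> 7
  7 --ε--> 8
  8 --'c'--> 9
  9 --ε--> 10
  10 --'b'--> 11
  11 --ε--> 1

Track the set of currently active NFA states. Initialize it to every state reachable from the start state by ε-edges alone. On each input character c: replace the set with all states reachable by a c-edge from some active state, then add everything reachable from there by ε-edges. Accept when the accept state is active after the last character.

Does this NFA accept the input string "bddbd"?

initial (ε-close {0}): {0,1,2}
'b' @ 1: {}  — dead — no transitions
rest 'ddbd' ignored (set empty)
after full input: {}  (accept=1 not in)

Answer: REJECT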